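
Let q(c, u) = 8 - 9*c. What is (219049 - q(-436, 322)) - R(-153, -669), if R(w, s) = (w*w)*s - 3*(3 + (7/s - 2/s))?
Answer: 3540291576/223 ≈ 1.5876e+7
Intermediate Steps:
R(w, s) = -9 - 15/s + s*w² (R(w, s) = w²*s - 3*(3 + 5/s) = s*w² + (-9 - 15/s) = -9 - 15/s + s*w²)
(219049 - q(-436, 322)) - R(-153, -669) = (219049 - (8 - 9*(-436))) - (-9 - 15/(-669) - 669*(-153)²) = (219049 - (8 + 3924)) - (-9 - 15*(-1/669) - 669*23409) = (219049 - 1*3932) - (-9 + 5/223 - 15660621) = (219049 - 3932) - 1*(-3492320485/223) = 215117 + 3492320485/223 = 3540291576/223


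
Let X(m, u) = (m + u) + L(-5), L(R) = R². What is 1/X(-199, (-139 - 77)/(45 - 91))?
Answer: -23/3894 ≈ -0.0059065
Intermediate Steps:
X(m, u) = 25 + m + u (X(m, u) = (m + u) + (-5)² = (m + u) + 25 = 25 + m + u)
1/X(-199, (-139 - 77)/(45 - 91)) = 1/(25 - 199 + (-139 - 77)/(45 - 91)) = 1/(25 - 199 - 216/(-46)) = 1/(25 - 199 - 216*(-1/46)) = 1/(25 - 199 + 108/23) = 1/(-3894/23) = -23/3894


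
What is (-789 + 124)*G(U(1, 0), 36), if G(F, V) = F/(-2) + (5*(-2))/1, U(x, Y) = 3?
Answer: 15295/2 ≈ 7647.5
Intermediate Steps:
G(F, V) = -10 - F/2 (G(F, V) = F*(-1/2) - 10*1 = -F/2 - 10 = -10 - F/2)
(-789 + 124)*G(U(1, 0), 36) = (-789 + 124)*(-10 - 1/2*3) = -665*(-10 - 3/2) = -665*(-23/2) = 15295/2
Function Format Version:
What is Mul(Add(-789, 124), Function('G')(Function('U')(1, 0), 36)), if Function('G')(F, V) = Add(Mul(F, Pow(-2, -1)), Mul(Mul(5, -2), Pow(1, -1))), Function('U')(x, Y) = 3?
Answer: Rational(15295, 2) ≈ 7647.5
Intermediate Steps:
Function('G')(F, V) = Add(-10, Mul(Rational(-1, 2), F)) (Function('G')(F, V) = Add(Mul(F, Rational(-1, 2)), Mul(-10, 1)) = Add(Mul(Rational(-1, 2), F), -10) = Add(-10, Mul(Rational(-1, 2), F)))
Mul(Add(-789, 124), Function('G')(Function('U')(1, 0), 36)) = Mul(Add(-789, 124), Add(-10, Mul(Rational(-1, 2), 3))) = Mul(-665, Add(-10, Rational(-3, 2))) = Mul(-665, Rational(-23, 2)) = Rational(15295, 2)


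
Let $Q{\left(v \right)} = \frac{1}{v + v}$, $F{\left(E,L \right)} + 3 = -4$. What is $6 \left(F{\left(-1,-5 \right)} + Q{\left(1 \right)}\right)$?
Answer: $-39$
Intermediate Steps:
$F{\left(E,L \right)} = -7$ ($F{\left(E,L \right)} = -3 - 4 = -7$)
$Q{\left(v \right)} = \frac{1}{2 v}$
$6 \left(F{\left(-1,-5 \right)} + Q{\left(1 \right)}\right) = 6 \left(-7 + \frac{1}{2 \cdot 1}\right) = 6 \left(-7 + \frac{1}{2} \cdot 1\right) = 6 \left(-7 + \frac{1}{2}\right) = 6 \left(- \frac{13}{2}\right) = -39$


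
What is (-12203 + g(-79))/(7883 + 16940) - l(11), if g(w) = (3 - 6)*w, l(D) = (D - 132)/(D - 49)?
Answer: -3458291/943274 ≈ -3.6663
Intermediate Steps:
l(D) = (-132 + D)/(-49 + D)
g(w) = -3*w
(-12203 + g(-79))/(7883 + 16940) - l(11) = (-12203 - 3*(-79))/(7883 + 16940) - (-132 + 11)/(-49 + 11) = (-12203 + 237)/24823 - (-121)/(-38) = -11966*1/24823 - (-1)*(-121)/38 = -11966/24823 - 1*121/38 = -11966/24823 - 121/38 = -3458291/943274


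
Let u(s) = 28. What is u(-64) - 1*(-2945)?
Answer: 2973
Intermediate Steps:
u(-64) - 1*(-2945) = 28 - 1*(-2945) = 28 + 2945 = 2973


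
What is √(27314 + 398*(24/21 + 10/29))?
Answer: √1149982414/203 ≈ 167.05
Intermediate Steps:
√(27314 + 398*(24/21 + 10/29)) = √(27314 + 398*(24*(1/21) + 10*(1/29))) = √(27314 + 398*(8/7 + 10/29)) = √(27314 + 398*(302/203)) = √(27314 + 120196/203) = √(5664938/203) = √1149982414/203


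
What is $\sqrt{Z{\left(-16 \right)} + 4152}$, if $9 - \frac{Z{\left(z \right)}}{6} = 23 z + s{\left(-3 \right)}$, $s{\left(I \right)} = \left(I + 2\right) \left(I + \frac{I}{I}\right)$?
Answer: $\sqrt{6402} \approx 80.012$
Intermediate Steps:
$s{\left(I \right)} = \left(1 + I\right) \left(2 + I\right)$ ($s{\left(I \right)} = \left(2 + I\right) \left(I + 1\right) = \left(2 + I\right) \left(1 + I\right) = \left(1 + I\right) \left(2 + I\right)$)
$Z{\left(z \right)} = 42 - 138 z$ ($Z{\left(z \right)} = 54 - 6 \left(23 z + \left(2 + \left(-3\right)^{2} + 3 \left(-3\right)\right)\right) = 54 - 6 \left(23 z + \left(2 + 9 - 9\right)\right) = 54 - 6 \left(23 z + 2\right) = 54 - 6 \left(2 + 23 z\right) = 54 - \left(12 + 138 z\right) = 42 - 138 z$)
$\sqrt{Z{\left(-16 \right)} + 4152} = \sqrt{\left(42 - -2208\right) + 4152} = \sqrt{\left(42 + 2208\right) + 4152} = \sqrt{2250 + 4152} = \sqrt{6402}$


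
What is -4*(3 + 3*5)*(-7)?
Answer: 504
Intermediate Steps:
-4*(3 + 3*5)*(-7) = -4*(3 + 15)*(-7) = -4*18*(-7) = -72*(-7) = 504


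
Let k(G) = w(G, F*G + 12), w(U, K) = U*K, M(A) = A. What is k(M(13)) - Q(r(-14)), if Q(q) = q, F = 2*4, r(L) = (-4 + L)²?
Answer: 1184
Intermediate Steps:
F = 8
w(U, K) = K*U
k(G) = G*(12 + 8*G) (k(G) = (8*G + 12)*G = (12 + 8*G)*G = G*(12 + 8*G))
k(M(13)) - Q(r(-14)) = 4*13*(3 + 2*13) - (-4 - 14)² = 4*13*(3 + 26) - 1*(-18)² = 4*13*29 - 1*324 = 1508 - 324 = 1184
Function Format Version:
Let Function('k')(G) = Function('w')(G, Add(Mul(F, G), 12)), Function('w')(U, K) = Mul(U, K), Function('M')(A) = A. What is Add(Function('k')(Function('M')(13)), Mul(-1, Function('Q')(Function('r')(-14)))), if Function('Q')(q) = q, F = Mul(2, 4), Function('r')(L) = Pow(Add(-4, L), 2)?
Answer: 1184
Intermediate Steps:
F = 8
Function('w')(U, K) = Mul(K, U)
Function('k')(G) = Mul(G, Add(12, Mul(8, G))) (Function('k')(G) = Mul(Add(Mul(8, G), 12), G) = Mul(Add(12, Mul(8, G)), G) = Mul(G, Add(12, Mul(8, G))))
Add(Function('k')(Function('M')(13)), Mul(-1, Function('Q')(Function('r')(-14)))) = Add(Mul(4, 13, Add(3, Mul(2, 13))), Mul(-1, Pow(Add(-4, -14), 2))) = Add(Mul(4, 13, Add(3, 26)), Mul(-1, Pow(-18, 2))) = Add(Mul(4, 13, 29), Mul(-1, 324)) = Add(1508, -324) = 1184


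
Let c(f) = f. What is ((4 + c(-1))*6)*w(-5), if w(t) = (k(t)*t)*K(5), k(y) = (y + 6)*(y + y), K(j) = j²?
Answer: 22500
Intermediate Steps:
k(y) = 2*y*(6 + y) (k(y) = (6 + y)*(2*y) = 2*y*(6 + y))
w(t) = 50*t²*(6 + t) (w(t) = ((2*t*(6 + t))*t)*5² = (2*t²*(6 + t))*25 = 50*t²*(6 + t))
((4 + c(-1))*6)*w(-5) = ((4 - 1)*6)*(50*(-5)²*(6 - 5)) = (3*6)*(50*25*1) = 18*1250 = 22500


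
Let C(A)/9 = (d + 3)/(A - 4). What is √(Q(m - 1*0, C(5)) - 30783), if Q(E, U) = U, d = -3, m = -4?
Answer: I*√30783 ≈ 175.45*I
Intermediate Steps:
C(A) = 0 (C(A) = 9*((-3 + 3)/(A - 4)) = 9*(0/(-4 + A)) = 9*0 = 0)
√(Q(m - 1*0, C(5)) - 30783) = √(0 - 30783) = √(-30783) = I*√30783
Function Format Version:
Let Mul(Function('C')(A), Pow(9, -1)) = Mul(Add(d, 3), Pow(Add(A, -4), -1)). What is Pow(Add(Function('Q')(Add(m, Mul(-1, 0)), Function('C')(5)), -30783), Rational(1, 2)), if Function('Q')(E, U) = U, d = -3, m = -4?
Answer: Mul(I, Pow(30783, Rational(1, 2))) ≈ Mul(175.45, I)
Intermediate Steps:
Function('C')(A) = 0 (Function('C')(A) = Mul(9, Mul(Add(-3, 3), Pow(Add(A, -4), -1))) = Mul(9, Mul(0, Pow(Add(-4, A), -1))) = Mul(9, 0) = 0)
Pow(Add(Function('Q')(Add(m, Mul(-1, 0)), Function('C')(5)), -30783), Rational(1, 2)) = Pow(Add(0, -30783), Rational(1, 2)) = Pow(-30783, Rational(1, 2)) = Mul(I, Pow(30783, Rational(1, 2)))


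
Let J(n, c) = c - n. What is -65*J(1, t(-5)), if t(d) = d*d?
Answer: -1560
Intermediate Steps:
t(d) = d²
-65*J(1, t(-5)) = -65*((-5)² - 1*1) = -65*(25 - 1) = -65*24 = -1560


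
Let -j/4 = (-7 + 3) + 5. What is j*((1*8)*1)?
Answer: -32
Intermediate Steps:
j = -4 (j = -4*((-7 + 3) + 5) = -4*(-4 + 5) = -4*1 = -4)
j*((1*8)*1) = -4*1*8 = -32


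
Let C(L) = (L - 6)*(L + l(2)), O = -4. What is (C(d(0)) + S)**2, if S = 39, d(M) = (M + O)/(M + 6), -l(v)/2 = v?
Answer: 398161/81 ≈ 4915.6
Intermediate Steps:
l(v) = -2*v
d(M) = (-4 + M)/(6 + M) (d(M) = (M - 4)/(M + 6) = (-4 + M)/(6 + M))
C(L) = (-6 + L)*(-4 + L) (C(L) = (L - 6)*(L - 2*2) = (-6 + L)*(L - 4) = (-6 + L)*(-4 + L))
(C(d(0)) + S)**2 = ((24 + ((-4 + 0)/(6 + 0))**2 - 10*(-4 + 0)/(6 + 0)) + 39)**2 = ((24 + (-4/6)**2 - 10*(-4)/6) + 39)**2 = ((24 + ((1/6)*(-4))**2 - 5*(-4)/3) + 39)**2 = ((24 + (-2/3)**2 - 10*(-2/3)) + 39)**2 = ((24 + 4/9 + 20/3) + 39)**2 = (280/9 + 39)**2 = (631/9)**2 = 398161/81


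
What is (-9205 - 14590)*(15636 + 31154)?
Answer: -1113368050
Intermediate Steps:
(-9205 - 14590)*(15636 + 31154) = -23795*46790 = -1113368050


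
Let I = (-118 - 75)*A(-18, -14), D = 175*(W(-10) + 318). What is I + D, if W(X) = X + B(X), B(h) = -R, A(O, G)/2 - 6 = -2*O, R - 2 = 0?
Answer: 37338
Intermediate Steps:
R = 2 (R = 2 + 0 = 2)
A(O, G) = 12 - 4*O (A(O, G) = 12 + 2*(-2*O) = 12 - 4*O)
B(h) = -2 (B(h) = -1*2 = -2)
W(X) = -2 + X (W(X) = X - 2 = -2 + X)
D = 53550 (D = 175*((-2 - 10) + 318) = 175*(-12 + 318) = 175*306 = 53550)
I = -16212 (I = (-118 - 75)*(12 - 4*(-18)) = -193*(12 + 72) = -193*84 = -16212)
I + D = -16212 + 53550 = 37338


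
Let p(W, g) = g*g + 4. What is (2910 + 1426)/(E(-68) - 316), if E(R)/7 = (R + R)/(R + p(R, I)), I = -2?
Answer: -32520/2251 ≈ -14.447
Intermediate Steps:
p(W, g) = 4 + g**2 (p(W, g) = g**2 + 4 = 4 + g**2)
E(R) = 14*R/(8 + R) (E(R) = 7*((R + R)/(R + (4 + (-2)**2))) = 7*((2*R)/(R + (4 + 4))) = 7*((2*R)/(R + 8)) = 7*((2*R)/(8 + R)) = 7*(2*R/(8 + R)) = 14*R/(8 + R))
(2910 + 1426)/(E(-68) - 316) = (2910 + 1426)/(14*(-68)/(8 - 68) - 316) = 4336/(14*(-68)/(-60) - 316) = 4336/(14*(-68)*(-1/60) - 316) = 4336/(238/15 - 316) = 4336/(-4502/15) = 4336*(-15/4502) = -32520/2251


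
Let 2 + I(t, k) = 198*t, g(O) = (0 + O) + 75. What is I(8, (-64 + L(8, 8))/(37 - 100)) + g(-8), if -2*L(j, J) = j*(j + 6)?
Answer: 1649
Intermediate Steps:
L(j, J) = -j*(6 + j)/2 (L(j, J) = -j*(j + 6)/2 = -j*(6 + j)/2)
g(O) = 75 + O (g(O) = O + 75 = 75 + O)
I(t, k) = -2 + 198*t
I(8, (-64 + L(8, 8))/(37 - 100)) + g(-8) = (-2 + 198*8) + (75 - 8) = (-2 + 1584) + 67 = 1582 + 67 = 1649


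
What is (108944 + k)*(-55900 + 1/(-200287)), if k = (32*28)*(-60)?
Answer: -617842453522384/200287 ≈ -3.0848e+9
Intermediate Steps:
k = -53760 (k = 896*(-60) = -53760)
(108944 + k)*(-55900 + 1/(-200287)) = (108944 - 53760)*(-55900 + 1/(-200287)) = 55184*(-55900 - 1/200287) = 55184*(-11196043301/200287) = -617842453522384/200287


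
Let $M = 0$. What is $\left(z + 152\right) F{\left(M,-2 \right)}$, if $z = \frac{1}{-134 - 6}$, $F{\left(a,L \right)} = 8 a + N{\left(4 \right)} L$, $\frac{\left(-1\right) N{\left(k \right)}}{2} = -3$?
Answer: $- \frac{63837}{35} \approx -1823.9$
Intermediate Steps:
$N{\left(k \right)} = 6$ ($N{\left(k \right)} = \left(-2\right) \left(-3\right) = 6$)
$F{\left(a,L \right)} = 6 L + 8 a$ ($F{\left(a,L \right)} = 8 a + 6 L = 6 L + 8 a$)
$z = - \frac{1}{140}$ ($z = \frac{1}{-140} = - \frac{1}{140} \approx -0.0071429$)
$\left(z + 152\right) F{\left(M,-2 \right)} = \left(- \frac{1}{140} + 152\right) \left(6 \left(-2\right) + 8 \cdot 0\right) = \frac{21279 \left(-12 + 0\right)}{140} = \frac{21279}{140} \left(-12\right) = - \frac{63837}{35}$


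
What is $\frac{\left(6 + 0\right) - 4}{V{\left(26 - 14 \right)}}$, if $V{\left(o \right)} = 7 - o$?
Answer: $- \frac{2}{5} \approx -0.4$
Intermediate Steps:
$\frac{\left(6 + 0\right) - 4}{V{\left(26 - 14 \right)}} = \frac{\left(6 + 0\right) - 4}{7 - \left(26 - 14\right)} = \frac{6 - 4}{7 - 12} = \frac{2}{7 - 12} = \frac{2}{-5} = 2 \left(- \frac{1}{5}\right) = - \frac{2}{5}$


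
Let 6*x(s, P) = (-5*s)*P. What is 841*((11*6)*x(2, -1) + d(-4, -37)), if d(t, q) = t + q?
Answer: 58029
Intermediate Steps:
x(s, P) = -5*P*s/6 (x(s, P) = ((-5*s)*P)/6 = (-5*P*s)/6 = -5*P*s/6)
d(t, q) = q + t
841*((11*6)*x(2, -1) + d(-4, -37)) = 841*((11*6)*(-⅚*(-1)*2) + (-37 - 4)) = 841*(66*(5/3) - 41) = 841*(110 - 41) = 841*69 = 58029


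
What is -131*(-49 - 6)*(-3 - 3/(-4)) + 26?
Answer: -64741/4 ≈ -16185.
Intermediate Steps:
-131*(-49 - 6)*(-3 - 3/(-4)) + 26 = -(-7205)*(-3 - ¼*(-3)) + 26 = -(-7205)*(-3 + ¾) + 26 = -(-7205)*(-9)/4 + 26 = -131*495/4 + 26 = -64845/4 + 26 = -64741/4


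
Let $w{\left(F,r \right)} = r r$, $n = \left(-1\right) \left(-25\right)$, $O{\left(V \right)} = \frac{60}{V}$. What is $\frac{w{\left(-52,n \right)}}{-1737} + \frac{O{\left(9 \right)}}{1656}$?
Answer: $- \frac{85285}{239706} \approx -0.35579$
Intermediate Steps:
$n = 25$
$w{\left(F,r \right)} = r^{2}$
$\frac{w{\left(-52,n \right)}}{-1737} + \frac{O{\left(9 \right)}}{1656} = \frac{25^{2}}{-1737} + \frac{60 \cdot \frac{1}{9}}{1656} = 625 \left(- \frac{1}{1737}\right) + 60 \cdot \frac{1}{9} \cdot \frac{1}{1656} = - \frac{625}{1737} + \frac{20}{3} \cdot \frac{1}{1656} = - \frac{625}{1737} + \frac{5}{1242} = - \frac{85285}{239706}$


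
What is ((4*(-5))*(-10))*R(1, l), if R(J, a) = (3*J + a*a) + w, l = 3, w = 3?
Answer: 3000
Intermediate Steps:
R(J, a) = 3 + a² + 3*J (R(J, a) = (3*J + a*a) + 3 = (3*J + a²) + 3 = (a² + 3*J) + 3 = 3 + a² + 3*J)
((4*(-5))*(-10))*R(1, l) = ((4*(-5))*(-10))*(3 + 3² + 3*1) = (-20*(-10))*(3 + 9 + 3) = 200*15 = 3000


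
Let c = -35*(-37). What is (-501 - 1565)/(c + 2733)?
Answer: -1033/2014 ≈ -0.51291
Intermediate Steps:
c = 1295
(-501 - 1565)/(c + 2733) = (-501 - 1565)/(1295 + 2733) = -2066/4028 = -2066*1/4028 = -1033/2014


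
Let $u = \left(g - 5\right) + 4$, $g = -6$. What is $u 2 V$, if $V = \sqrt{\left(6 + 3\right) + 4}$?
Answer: $- 14 \sqrt{13} \approx -50.478$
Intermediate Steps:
$u = -7$ ($u = \left(-6 - 5\right) + 4 = -11 + 4 = -7$)
$V = \sqrt{13}$ ($V = \sqrt{9 + 4} = \sqrt{13} \approx 3.6056$)
$u 2 V = \left(-7\right) 2 \sqrt{13} = - 14 \sqrt{13}$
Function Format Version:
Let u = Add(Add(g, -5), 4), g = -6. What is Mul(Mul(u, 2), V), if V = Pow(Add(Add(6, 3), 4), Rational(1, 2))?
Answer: Mul(-14, Pow(13, Rational(1, 2))) ≈ -50.478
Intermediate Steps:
u = -7 (u = Add(Add(-6, -5), 4) = Add(-11, 4) = -7)
V = Pow(13, Rational(1, 2)) (V = Pow(Add(9, 4), Rational(1, 2)) = Pow(13, Rational(1, 2)) ≈ 3.6056)
Mul(Mul(u, 2), V) = Mul(Mul(-7, 2), Pow(13, Rational(1, 2))) = Mul(-14, Pow(13, Rational(1, 2)))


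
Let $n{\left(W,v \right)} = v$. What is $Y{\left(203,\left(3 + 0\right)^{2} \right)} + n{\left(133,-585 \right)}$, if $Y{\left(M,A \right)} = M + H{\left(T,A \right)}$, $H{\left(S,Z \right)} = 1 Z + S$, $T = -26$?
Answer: $-399$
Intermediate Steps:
$H{\left(S,Z \right)} = S + Z$ ($H{\left(S,Z \right)} = Z + S = S + Z$)
$Y{\left(M,A \right)} = -26 + A + M$ ($Y{\left(M,A \right)} = M + \left(-26 + A\right) = -26 + A + M$)
$Y{\left(203,\left(3 + 0\right)^{2} \right)} + n{\left(133,-585 \right)} = \left(-26 + \left(3 + 0\right)^{2} + 203\right) - 585 = \left(-26 + 3^{2} + 203\right) - 585 = \left(-26 + 9 + 203\right) - 585 = 186 - 585 = -399$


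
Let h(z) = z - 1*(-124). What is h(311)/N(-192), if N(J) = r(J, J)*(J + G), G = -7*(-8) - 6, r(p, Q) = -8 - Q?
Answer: -435/26128 ≈ -0.016649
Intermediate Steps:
h(z) = 124 + z (h(z) = z + 124 = 124 + z)
G = 50 (G = 56 - 6 = 50)
N(J) = (-8 - J)*(50 + J) (N(J) = (-8 - J)*(J + 50) = (-8 - J)*(50 + J))
h(311)/N(-192) = (124 + 311)/((-(8 - 192)*(50 - 192))) = 435/((-1*(-184)*(-142))) = 435/(-26128) = 435*(-1/26128) = -435/26128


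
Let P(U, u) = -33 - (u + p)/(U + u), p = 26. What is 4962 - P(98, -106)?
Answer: 5005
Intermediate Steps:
P(U, u) = -33 - (26 + u)/(U + u) (P(U, u) = -33 - (u + 26)/(U + u) = -33 - (26 + u)/(U + u))
4962 - P(98, -106) = 4962 - (-26 - 34*(-106) - 33*98)/(98 - 106) = 4962 - (-26 + 3604 - 3234)/(-8) = 4962 - (-1)*344/8 = 4962 - 1*(-43) = 4962 + 43 = 5005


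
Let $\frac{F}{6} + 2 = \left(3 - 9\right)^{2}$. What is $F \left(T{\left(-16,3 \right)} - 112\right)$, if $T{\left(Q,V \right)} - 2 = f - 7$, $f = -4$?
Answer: $-24684$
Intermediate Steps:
$T{\left(Q,V \right)} = -9$ ($T{\left(Q,V \right)} = 2 - 11 = -9$)
$F = 204$ ($F = -12 + 6 \left(3 - 9\right)^{2} = -12 + 6 \left(-6\right)^{2} = -12 + 6 \cdot 36 = -12 + 216 = 204$)
$F \left(T{\left(-16,3 \right)} - 112\right) = 204 \left(-9 - 112\right) = 204 \left(-121\right) = -24684$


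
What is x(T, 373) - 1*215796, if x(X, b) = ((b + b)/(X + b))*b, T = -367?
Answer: -508259/3 ≈ -1.6942e+5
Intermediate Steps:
x(X, b) = 2*b**2/(X + b) (x(X, b) = ((2*b)/(X + b))*b = (2*b/(X + b))*b = 2*b**2/(X + b))
x(T, 373) - 1*215796 = 2*373**2/(-367 + 373) - 1*215796 = 2*139129/6 - 215796 = 2*139129*(1/6) - 215796 = 139129/3 - 215796 = -508259/3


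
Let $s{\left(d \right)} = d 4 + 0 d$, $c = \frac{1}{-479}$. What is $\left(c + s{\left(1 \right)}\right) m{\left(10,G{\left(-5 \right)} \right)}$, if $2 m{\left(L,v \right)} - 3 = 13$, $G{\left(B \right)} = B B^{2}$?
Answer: $\frac{15320}{479} \approx 31.983$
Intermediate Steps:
$G{\left(B \right)} = B^{3}$
$m{\left(L,v \right)} = 8$ ($m{\left(L,v \right)} = \frac{3}{2} + \frac{1}{2} \cdot 13 = \frac{3}{2} + \frac{13}{2} = 8$)
$c = - \frac{1}{479} \approx -0.0020877$
$s{\left(d \right)} = 4 d$ ($s{\left(d \right)} = 4 d + 0 = 4 d$)
$\left(c + s{\left(1 \right)}\right) m{\left(10,G{\left(-5 \right)} \right)} = \left(- \frac{1}{479} + 4 \cdot 1\right) 8 = \left(- \frac{1}{479} + 4\right) 8 = \frac{1915}{479} \cdot 8 = \frac{15320}{479}$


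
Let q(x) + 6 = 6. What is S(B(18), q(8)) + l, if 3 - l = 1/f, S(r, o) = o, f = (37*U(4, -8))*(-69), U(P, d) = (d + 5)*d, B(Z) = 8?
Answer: 183817/61272 ≈ 3.0000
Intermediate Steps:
q(x) = 0 (q(x) = -6 + 6 = 0)
U(P, d) = d*(5 + d) (U(P, d) = (5 + d)*d = d*(5 + d))
f = -61272 (f = (37*(-8*(5 - 8)))*(-69) = (37*(-8*(-3)))*(-69) = (37*24)*(-69) = 888*(-69) = -61272)
l = 183817/61272 (l = 3 - 1/(-61272) = 3 - 1*(-1/61272) = 3 + 1/61272 = 183817/61272 ≈ 3.0000)
S(B(18), q(8)) + l = 0 + 183817/61272 = 183817/61272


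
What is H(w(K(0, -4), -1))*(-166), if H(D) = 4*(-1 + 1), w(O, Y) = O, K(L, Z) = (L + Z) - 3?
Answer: 0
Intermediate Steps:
K(L, Z) = -3 + L + Z
H(D) = 0 (H(D) = 4*0 = 0)
H(w(K(0, -4), -1))*(-166) = 0*(-166) = 0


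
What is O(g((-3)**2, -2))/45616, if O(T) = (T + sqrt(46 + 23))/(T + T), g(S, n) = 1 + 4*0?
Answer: 1/91232 + sqrt(69)/91232 ≈ 0.00010201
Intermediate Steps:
g(S, n) = 1 (g(S, n) = 1 + 0 = 1)
O(T) = (T + sqrt(69))/(2*T) (O(T) = (T + sqrt(69))/((2*T)) = (T + sqrt(69))*(1/(2*T)) = (T + sqrt(69))/(2*T))
O(g((-3)**2, -2))/45616 = ((1/2)*(1 + sqrt(69))/1)/45616 = ((1/2)*1*(1 + sqrt(69)))*(1/45616) = (1/2 + sqrt(69)/2)*(1/45616) = 1/91232 + sqrt(69)/91232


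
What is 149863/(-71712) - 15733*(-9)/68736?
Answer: -1528949/51345792 ≈ -0.029777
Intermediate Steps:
149863/(-71712) - 15733*(-9)/68736 = 149863*(-1/71712) + 141597*(1/68736) = -149863/71712 + 47199/22912 = -1528949/51345792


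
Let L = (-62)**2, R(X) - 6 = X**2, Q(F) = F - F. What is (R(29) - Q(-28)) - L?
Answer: -2997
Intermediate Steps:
Q(F) = 0
R(X) = 6 + X**2
L = 3844
(R(29) - Q(-28)) - L = ((6 + 29**2) - 1*0) - 1*3844 = ((6 + 841) + 0) - 3844 = (847 + 0) - 3844 = 847 - 3844 = -2997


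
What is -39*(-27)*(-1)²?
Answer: 1053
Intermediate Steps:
-39*(-27)*(-1)² = 1053*1 = 1053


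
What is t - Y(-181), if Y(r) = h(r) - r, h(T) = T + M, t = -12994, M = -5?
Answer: -12989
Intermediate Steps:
h(T) = -5 + T (h(T) = T - 5 = -5 + T)
Y(r) = -5 (Y(r) = (-5 + r) - r = -5)
t - Y(-181) = -12994 - 1*(-5) = -12994 + 5 = -12989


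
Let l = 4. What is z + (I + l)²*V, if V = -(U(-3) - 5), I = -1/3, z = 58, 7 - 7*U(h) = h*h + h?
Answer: 7768/63 ≈ 123.30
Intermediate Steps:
U(h) = 1 - h/7 - h²/7 (U(h) = 1 - (h*h + h)/7 = 1 - (h² + h)/7 = 1 - (h + h²)/7 = 1 + (-h/7 - h²/7) = 1 - h/7 - h²/7)
I = -⅓ (I = -1*⅓ = -⅓ ≈ -0.33333)
V = 34/7 (V = -((1 - ⅐*(-3) - ⅐*(-3)²) - 5) = -((1 + 3/7 - ⅐*9) - 5) = -((1 + 3/7 - 9/7) - 5) = -(⅐ - 5) = -1*(-34/7) = 34/7 ≈ 4.8571)
z + (I + l)²*V = 58 + (-⅓ + 4)²*(34/7) = 58 + (11/3)²*(34/7) = 58 + (121/9)*(34/7) = 58 + 4114/63 = 7768/63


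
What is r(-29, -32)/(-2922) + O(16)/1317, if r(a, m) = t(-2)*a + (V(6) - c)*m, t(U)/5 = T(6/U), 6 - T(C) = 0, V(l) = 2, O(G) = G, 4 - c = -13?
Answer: 93397/641379 ≈ 0.14562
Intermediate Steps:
c = 17 (c = 4 - 1*(-13) = 4 + 13 = 17)
T(C) = 6 (T(C) = 6 - 1*0 = 6 + 0 = 6)
t(U) = 30 (t(U) = 5*6 = 30)
r(a, m) = -15*m + 30*a (r(a, m) = 30*a + (2 - 1*17)*m = 30*a + (2 - 17)*m = 30*a - 15*m = -15*m + 30*a)
r(-29, -32)/(-2922) + O(16)/1317 = (-15*(-32) + 30*(-29))/(-2922) + 16/1317 = (480 - 870)*(-1/2922) + 16*(1/1317) = -390*(-1/2922) + 16/1317 = 65/487 + 16/1317 = 93397/641379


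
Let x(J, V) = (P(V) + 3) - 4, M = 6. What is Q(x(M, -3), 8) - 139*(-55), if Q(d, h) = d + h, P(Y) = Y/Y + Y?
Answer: 7650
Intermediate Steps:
P(Y) = 1 + Y
x(J, V) = V (x(J, V) = ((1 + V) + 3) - 4 = (4 + V) - 4 = V)
Q(x(M, -3), 8) - 139*(-55) = (-3 + 8) - 139*(-55) = 5 + 7645 = 7650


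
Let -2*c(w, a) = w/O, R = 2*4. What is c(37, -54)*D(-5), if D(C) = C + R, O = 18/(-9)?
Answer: 111/4 ≈ 27.750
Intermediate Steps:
O = -2 (O = 18*(-⅑) = -2)
R = 8
D(C) = 8 + C (D(C) = C + 8 = 8 + C)
c(w, a) = w/4 (c(w, a) = -w/(2*(-2)) = -w*(-1)/(2*2) = -(-1)*w/4 = w/4)
c(37, -54)*D(-5) = ((¼)*37)*(8 - 5) = (37/4)*3 = 111/4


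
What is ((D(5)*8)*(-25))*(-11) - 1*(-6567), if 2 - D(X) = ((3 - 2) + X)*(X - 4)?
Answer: -2233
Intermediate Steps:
D(X) = 2 - (1 + X)*(-4 + X) (D(X) = 2 - ((3 - 2) + X)*(X - 4) = 2 - (1 + X)*(-4 + X))
((D(5)*8)*(-25))*(-11) - 1*(-6567) = (((6 - 1*5² + 3*5)*8)*(-25))*(-11) - 1*(-6567) = (((6 - 1*25 + 15)*8)*(-25))*(-11) + 6567 = (((6 - 25 + 15)*8)*(-25))*(-11) + 6567 = (-4*8*(-25))*(-11) + 6567 = -32*(-25)*(-11) + 6567 = 800*(-11) + 6567 = -8800 + 6567 = -2233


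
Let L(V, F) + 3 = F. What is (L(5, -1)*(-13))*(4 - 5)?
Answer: -52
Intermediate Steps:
L(V, F) = -3 + F
(L(5, -1)*(-13))*(4 - 5) = ((-3 - 1)*(-13))*(4 - 5) = -4*(-13)*(-1) = 52*(-1) = -52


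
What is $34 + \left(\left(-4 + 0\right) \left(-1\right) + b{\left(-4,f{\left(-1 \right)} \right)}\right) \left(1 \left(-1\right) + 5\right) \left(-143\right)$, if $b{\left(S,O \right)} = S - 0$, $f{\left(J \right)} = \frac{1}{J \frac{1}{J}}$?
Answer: $34$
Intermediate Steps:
$f{\left(J \right)} = 1$ ($f{\left(J \right)} = 1^{-1} = 1$)
$b{\left(S,O \right)} = S$ ($b{\left(S,O \right)} = S + 0 = S$)
$34 + \left(\left(-4 + 0\right) \left(-1\right) + b{\left(-4,f{\left(-1 \right)} \right)}\right) \left(1 \left(-1\right) + 5\right) \left(-143\right) = 34 + \left(\left(-4 + 0\right) \left(-1\right) - 4\right) \left(1 \left(-1\right) + 5\right) \left(-143\right) = 34 + \left(\left(-4\right) \left(-1\right) - 4\right) \left(-1 + 5\right) \left(-143\right) = 34 + \left(4 - 4\right) 4 \left(-143\right) = 34 + 0 \cdot 4 \left(-143\right) = 34 + 0 \left(-143\right) = 34 + 0 = 34$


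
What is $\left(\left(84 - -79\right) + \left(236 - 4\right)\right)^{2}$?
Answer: $156025$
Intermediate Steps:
$\left(\left(84 - -79\right) + \left(236 - 4\right)\right)^{2} = \left(\left(84 + 79\right) + \left(236 - 4\right)\right)^{2} = \left(163 + 232\right)^{2} = 395^{2} = 156025$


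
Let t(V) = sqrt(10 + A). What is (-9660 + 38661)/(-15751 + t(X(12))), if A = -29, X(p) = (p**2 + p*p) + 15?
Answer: -24041829/13057580 - 29001*I*sqrt(19)/248094020 ≈ -1.8412 - 0.00050953*I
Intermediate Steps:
X(p) = 15 + 2*p**2 (X(p) = (p**2 + p**2) + 15 = 2*p**2 + 15 = 15 + 2*p**2)
t(V) = I*sqrt(19) (t(V) = sqrt(10 - 29) = sqrt(-19) = I*sqrt(19))
(-9660 + 38661)/(-15751 + t(X(12))) = (-9660 + 38661)/(-15751 + I*sqrt(19)) = 29001/(-15751 + I*sqrt(19))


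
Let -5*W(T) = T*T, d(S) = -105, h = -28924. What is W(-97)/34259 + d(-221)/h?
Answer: -36308563/707790940 ≈ -0.051298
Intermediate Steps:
W(T) = -T**2/5 (W(T) = -T*T/5 = -T**2/5)
W(-97)/34259 + d(-221)/h = -1/5*(-97)**2/34259 - 105/(-28924) = -1/5*9409*(1/34259) - 105*(-1/28924) = -9409/5*1/34259 + 15/4132 = -9409/171295 + 15/4132 = -36308563/707790940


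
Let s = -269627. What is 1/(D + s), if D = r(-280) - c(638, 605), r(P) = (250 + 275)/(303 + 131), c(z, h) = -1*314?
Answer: -62/16697331 ≈ -3.7132e-6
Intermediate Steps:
c(z, h) = -314
r(P) = 75/62 (r(P) = 525/434 = 525*(1/434) = 75/62)
D = 19543/62 (D = 75/62 - 1*(-314) = 75/62 + 314 = 19543/62 ≈ 315.21)
1/(D + s) = 1/(19543/62 - 269627) = 1/(-16697331/62) = -62/16697331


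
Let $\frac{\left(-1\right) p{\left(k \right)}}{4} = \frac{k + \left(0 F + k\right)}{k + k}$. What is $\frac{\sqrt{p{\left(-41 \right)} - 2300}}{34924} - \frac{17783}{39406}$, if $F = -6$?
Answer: $- \frac{17783}{39406} + \frac{12 i}{8731} \approx -0.45128 + 0.0013744 i$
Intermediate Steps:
$p{\left(k \right)} = -4$ ($p{\left(k \right)} = - 4 \frac{k + \left(0 \left(-6\right) + k\right)}{k + k} = - 4 \frac{k + \left(0 + k\right)}{2 k} = - 4 \left(k + k\right) \frac{1}{2 k} = - 4 \cdot 2 k \frac{1}{2 k} = \left(-4\right) 1 = -4$)
$\frac{\sqrt{p{\left(-41 \right)} - 2300}}{34924} - \frac{17783}{39406} = \frac{\sqrt{-4 - 2300}}{34924} - \frac{17783}{39406} = \sqrt{-2304} \cdot \frac{1}{34924} - \frac{17783}{39406} = 48 i \frac{1}{34924} - \frac{17783}{39406} = \frac{12 i}{8731} - \frac{17783}{39406} = - \frac{17783}{39406} + \frac{12 i}{8731}$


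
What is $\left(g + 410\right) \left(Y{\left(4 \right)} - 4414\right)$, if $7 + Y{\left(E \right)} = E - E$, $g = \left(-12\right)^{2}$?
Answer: $-2449234$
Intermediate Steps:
$g = 144$
$Y{\left(E \right)} = -7$ ($Y{\left(E \right)} = -7 + \left(E - E\right) = -7 + 0 = -7$)
$\left(g + 410\right) \left(Y{\left(4 \right)} - 4414\right) = \left(144 + 410\right) \left(-7 - 4414\right) = 554 \left(-4421\right) = -2449234$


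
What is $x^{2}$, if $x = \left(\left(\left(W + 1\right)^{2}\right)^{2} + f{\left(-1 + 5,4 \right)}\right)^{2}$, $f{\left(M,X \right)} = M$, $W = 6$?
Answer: $33454945200625$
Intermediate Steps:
$x = 5784025$ ($x = \left(\left(\left(6 + 1\right)^{2}\right)^{2} + \left(-1 + 5\right)\right)^{2} = \left(\left(7^{2}\right)^{2} + 4\right)^{2} = \left(49^{2} + 4\right)^{2} = \left(2401 + 4\right)^{2} = 2405^{2} = 5784025$)
$x^{2} = 5784025^{2} = 33454945200625$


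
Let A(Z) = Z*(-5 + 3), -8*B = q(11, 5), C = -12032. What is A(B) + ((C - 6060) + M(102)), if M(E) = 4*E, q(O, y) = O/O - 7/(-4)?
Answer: -282933/16 ≈ -17683.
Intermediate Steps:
q(O, y) = 11/4 (q(O, y) = 1 - 7*(-1/4) = 1 + 7/4 = 11/4)
B = -11/32 (B = -1/8*11/4 = -11/32 ≈ -0.34375)
A(Z) = -2*Z (A(Z) = Z*(-2) = -2*Z)
A(B) + ((C - 6060) + M(102)) = -2*(-11/32) + ((-12032 - 6060) + 4*102) = 11/16 + (-18092 + 408) = 11/16 - 17684 = -282933/16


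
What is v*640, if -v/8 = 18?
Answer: -92160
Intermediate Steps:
v = -144 (v = -8*18 = -144)
v*640 = -144*640 = -92160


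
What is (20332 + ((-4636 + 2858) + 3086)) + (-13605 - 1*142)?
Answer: 7893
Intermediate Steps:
(20332 + ((-4636 + 2858) + 3086)) + (-13605 - 1*142) = (20332 + (-1778 + 3086)) + (-13605 - 142) = (20332 + 1308) - 13747 = 21640 - 13747 = 7893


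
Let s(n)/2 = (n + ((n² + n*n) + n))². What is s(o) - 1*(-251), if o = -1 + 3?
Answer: 539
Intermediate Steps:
o = 2
s(n) = 2*(2*n + 2*n²)² (s(n) = 2*(n + ((n² + n*n) + n))² = 2*(n + ((n² + n²) + n))² = 2*(n + (2*n² + n))² = 2*(n + (n + 2*n²))² = 2*(2*n + 2*n²)²)
s(o) - 1*(-251) = 8*2²*(1 + 2)² - 1*(-251) = 8*4*3² + 251 = 8*4*9 + 251 = 288 + 251 = 539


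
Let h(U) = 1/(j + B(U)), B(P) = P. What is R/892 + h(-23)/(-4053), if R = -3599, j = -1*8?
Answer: -452188265/112073556 ≈ -4.0347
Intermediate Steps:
j = -8
h(U) = 1/(-8 + U)
R/892 + h(-23)/(-4053) = -3599/892 + 1/(-8 - 23*(-4053)) = -3599*1/892 - 1/4053/(-31) = -3599/892 - 1/31*(-1/4053) = -3599/892 + 1/125643 = -452188265/112073556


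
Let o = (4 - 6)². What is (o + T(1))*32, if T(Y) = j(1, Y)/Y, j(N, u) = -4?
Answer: 0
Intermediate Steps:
o = 4 (o = (-2)² = 4)
T(Y) = -4/Y
(o + T(1))*32 = (4 - 4/1)*32 = (4 - 4*1)*32 = (4 - 4)*32 = 0*32 = 0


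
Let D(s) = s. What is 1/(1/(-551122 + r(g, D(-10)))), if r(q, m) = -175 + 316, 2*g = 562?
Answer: -550981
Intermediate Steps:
g = 281 (g = (1/2)*562 = 281)
r(q, m) = 141
1/(1/(-551122 + r(g, D(-10)))) = 1/(1/(-551122 + 141)) = 1/(1/(-550981)) = 1/(-1/550981) = -550981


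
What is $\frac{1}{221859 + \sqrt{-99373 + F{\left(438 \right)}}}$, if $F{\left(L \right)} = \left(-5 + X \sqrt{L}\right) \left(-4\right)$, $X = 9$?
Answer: $\frac{1}{221859 + i \sqrt{99353 + 36 \sqrt{438}}} \approx 4.5074 \cdot 10^{-6} - 6.43 \cdot 10^{-9} i$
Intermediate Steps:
$F{\left(L \right)} = 20 - 36 \sqrt{L}$ ($F{\left(L \right)} = \left(-5 + 9 \sqrt{L}\right) \left(-4\right) = 20 - 36 \sqrt{L}$)
$\frac{1}{221859 + \sqrt{-99373 + F{\left(438 \right)}}} = \frac{1}{221859 + \sqrt{-99373 + \left(20 - 36 \sqrt{438}\right)}} = \frac{1}{221859 + \sqrt{-99353 - 36 \sqrt{438}}}$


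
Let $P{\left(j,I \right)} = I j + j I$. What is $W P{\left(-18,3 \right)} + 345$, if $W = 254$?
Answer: $-27087$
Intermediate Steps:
$P{\left(j,I \right)} = 2 I j$ ($P{\left(j,I \right)} = I j + I j = 2 I j$)
$W P{\left(-18,3 \right)} + 345 = 254 \cdot 2 \cdot 3 \left(-18\right) + 345 = 254 \left(-108\right) + 345 = -27432 + 345 = -27087$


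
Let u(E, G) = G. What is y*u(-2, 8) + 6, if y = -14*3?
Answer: -330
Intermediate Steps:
y = -42
y*u(-2, 8) + 6 = -42*8 + 6 = -336 + 6 = -330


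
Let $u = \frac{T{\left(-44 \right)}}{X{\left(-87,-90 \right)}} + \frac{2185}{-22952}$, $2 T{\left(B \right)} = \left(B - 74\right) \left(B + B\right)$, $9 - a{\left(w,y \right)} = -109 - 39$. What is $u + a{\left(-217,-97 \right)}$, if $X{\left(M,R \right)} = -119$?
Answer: $\frac{16283443}{143752} \approx 113.27$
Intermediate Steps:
$a{\left(w,y \right)} = 157$ ($a{\left(w,y \right)} = 9 - \left(-109 - 39\right) = 9 - -148 = 9 + 148 = 157$)
$T{\left(B \right)} = B \left(-74 + B\right)$ ($T{\left(B \right)} = \frac{\left(B - 74\right) \left(B + B\right)}{2} = \frac{\left(-74 + B\right) 2 B}{2} = \frac{2 B \left(-74 + B\right)}{2} = B \left(-74 + B\right)$)
$u = - \frac{6285621}{143752}$ ($u = \frac{\left(-44\right) \left(-74 - 44\right)}{-119} + \frac{2185}{-22952} = \left(-44\right) \left(-118\right) \left(- \frac{1}{119}\right) + 2185 \left(- \frac{1}{22952}\right) = 5192 \left(- \frac{1}{119}\right) - \frac{115}{1208} = - \frac{5192}{119} - \frac{115}{1208} = - \frac{6285621}{143752} \approx -43.725$)
$u + a{\left(-217,-97 \right)} = - \frac{6285621}{143752} + 157 = \frac{16283443}{143752}$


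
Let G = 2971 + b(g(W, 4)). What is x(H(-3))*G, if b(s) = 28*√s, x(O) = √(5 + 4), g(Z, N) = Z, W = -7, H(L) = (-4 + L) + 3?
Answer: 8913 + 84*I*√7 ≈ 8913.0 + 222.24*I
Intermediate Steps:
H(L) = -1 + L
x(O) = 3 (x(O) = √9 = 3)
G = 2971 + 28*I*√7 (G = 2971 + 28*√(-7) = 2971 + 28*(I*√7) = 2971 + 28*I*√7 ≈ 2971.0 + 74.081*I)
x(H(-3))*G = 3*(2971 + 28*I*√7) = 8913 + 84*I*√7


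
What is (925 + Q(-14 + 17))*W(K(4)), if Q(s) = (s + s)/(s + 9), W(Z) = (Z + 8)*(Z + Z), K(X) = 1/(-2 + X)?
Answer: 31467/4 ≈ 7866.8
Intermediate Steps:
W(Z) = 2*Z*(8 + Z) (W(Z) = (8 + Z)*(2*Z) = 2*Z*(8 + Z))
Q(s) = 2*s/(9 + s) (Q(s) = (2*s)/(9 + s) = 2*s/(9 + s))
(925 + Q(-14 + 17))*W(K(4)) = (925 + 2*(-14 + 17)/(9 + (-14 + 17)))*(2*(8 + 1/(-2 + 4))/(-2 + 4)) = (925 + 2*3/(9 + 3))*(2*(8 + 1/2)/2) = (925 + 2*3/12)*(2*(½)*(8 + ½)) = (925 + 2*3*(1/12))*(2*(½)*(17/2)) = (925 + ½)*(17/2) = (1851/2)*(17/2) = 31467/4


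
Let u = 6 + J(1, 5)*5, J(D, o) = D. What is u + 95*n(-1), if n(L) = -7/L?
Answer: 676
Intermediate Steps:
u = 11 (u = 6 + 1*5 = 6 + 5 = 11)
u + 95*n(-1) = 11 + 95*(-7/(-1)) = 11 + 95*(-7*(-1)) = 11 + 95*7 = 11 + 665 = 676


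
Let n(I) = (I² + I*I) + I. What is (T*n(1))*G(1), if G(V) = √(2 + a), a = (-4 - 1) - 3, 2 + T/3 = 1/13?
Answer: -225*I*√6/13 ≈ -42.395*I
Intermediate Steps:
n(I) = I + 2*I² (n(I) = (I² + I²) + I = 2*I² + I = I + 2*I²)
T = -75/13 (T = -6 + 3/13 = -75/13 ≈ -5.7692)
a = -8 (a = -5 - 3 = -8)
G(V) = I*√6 (G(V) = √(2 - 8) = √(-6) = I*√6)
(T*n(1))*G(1) = (-75*(1 + 2*1)/13)*(I*√6) = (-75*(1 + 2)/13)*(I*√6) = (-75*3/13)*(I*√6) = (-75/13*3)*(I*√6) = -225*I*√6/13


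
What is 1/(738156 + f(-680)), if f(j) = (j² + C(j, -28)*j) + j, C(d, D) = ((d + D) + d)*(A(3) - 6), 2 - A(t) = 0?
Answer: -1/2575484 ≈ -3.8828e-7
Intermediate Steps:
A(t) = 2 (A(t) = 2 - 1*0 = 2 + 0 = 2)
C(d, D) = -8*d - 4*D (C(d, D) = ((d + D) + d)*(2 - 6) = ((D + d) + d)*(-4) = (D + 2*d)*(-4) = -8*d - 4*D)
f(j) = j + j² + j*(112 - 8*j) (f(j) = (j² + (-8*j - 4*(-28))*j) + j = (j² + (-8*j + 112)*j) + j = (j² + (112 - 8*j)*j) + j = (j² + j*(112 - 8*j)) + j = j + j² + j*(112 - 8*j))
1/(738156 + f(-680)) = 1/(738156 - 680*(113 - 7*(-680))) = 1/(738156 - 680*(113 + 4760)) = 1/(738156 - 680*4873) = 1/(738156 - 3313640) = 1/(-2575484) = -1/2575484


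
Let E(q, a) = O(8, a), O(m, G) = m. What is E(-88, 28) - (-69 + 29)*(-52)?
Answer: -2072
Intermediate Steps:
E(q, a) = 8
E(-88, 28) - (-69 + 29)*(-52) = 8 - (-69 + 29)*(-52) = 8 - (-40)*(-52) = 8 - 1*2080 = 8 - 2080 = -2072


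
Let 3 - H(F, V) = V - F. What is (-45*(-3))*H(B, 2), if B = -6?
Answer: -675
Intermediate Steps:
H(F, V) = 3 + F - V (H(F, V) = 3 - (V - F) = 3 + (F - V) = 3 + F - V)
(-45*(-3))*H(B, 2) = (-45*(-3))*(3 - 6 - 1*2) = 135*(3 - 6 - 2) = 135*(-5) = -675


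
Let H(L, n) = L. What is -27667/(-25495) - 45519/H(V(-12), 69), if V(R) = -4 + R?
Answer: 1160949577/407920 ≈ 2846.0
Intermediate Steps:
-27667/(-25495) - 45519/H(V(-12), 69) = -27667/(-25495) - 45519/(-4 - 12) = -27667*(-1/25495) - 45519/(-16) = 27667/25495 - 45519*(-1/16) = 27667/25495 + 45519/16 = 1160949577/407920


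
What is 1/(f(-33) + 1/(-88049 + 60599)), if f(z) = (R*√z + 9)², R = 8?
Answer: -27450*I/(3952800*√33 + 55750951*I) ≈ -0.00042231 - 0.00017201*I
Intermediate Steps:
f(z) = (9 + 8*√z)² (f(z) = (8*√z + 9)² = (9 + 8*√z)²)
1/(f(-33) + 1/(-88049 + 60599)) = 1/((9 + 8*√(-33))² + 1/(-88049 + 60599)) = 1/((9 + 8*(I*√33))² + 1/(-27450)) = 1/((9 + 8*I*√33)² - 1/27450) = 1/(-1/27450 + (9 + 8*I*√33)²)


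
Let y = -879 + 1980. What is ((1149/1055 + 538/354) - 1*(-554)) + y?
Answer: 309533593/186735 ≈ 1657.6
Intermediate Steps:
y = 1101
((1149/1055 + 538/354) - 1*(-554)) + y = ((1149/1055 + 538/354) - 1*(-554)) + 1101 = ((1149*(1/1055) + 538*(1/354)) + 554) + 1101 = ((1149/1055 + 269/177) + 554) + 1101 = (487168/186735 + 554) + 1101 = 103938358/186735 + 1101 = 309533593/186735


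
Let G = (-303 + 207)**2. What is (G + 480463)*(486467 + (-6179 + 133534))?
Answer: 300575743138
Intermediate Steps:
G = 9216 (G = (-96)**2 = 9216)
(G + 480463)*(486467 + (-6179 + 133534)) = (9216 + 480463)*(486467 + (-6179 + 133534)) = 489679*(486467 + 127355) = 489679*613822 = 300575743138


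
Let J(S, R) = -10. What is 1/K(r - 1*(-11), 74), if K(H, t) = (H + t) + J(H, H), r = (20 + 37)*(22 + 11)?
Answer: 1/1956 ≈ 0.00051125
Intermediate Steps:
r = 1881 (r = 57*33 = 1881)
K(H, t) = -10 + H + t (K(H, t) = (H + t) - 10 = -10 + H + t)
1/K(r - 1*(-11), 74) = 1/(-10 + (1881 - 1*(-11)) + 74) = 1/(-10 + (1881 + 11) + 74) = 1/(-10 + 1892 + 74) = 1/1956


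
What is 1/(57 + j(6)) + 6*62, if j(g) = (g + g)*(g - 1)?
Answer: 43525/117 ≈ 372.01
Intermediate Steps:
j(g) = 2*g*(-1 + g) (j(g) = (2*g)*(-1 + g) = 2*g*(-1 + g))
1/(57 + j(6)) + 6*62 = 1/(57 + 2*6*(-1 + 6)) + 6*62 = 1/(57 + 2*6*5) + 372 = 1/(57 + 60) + 372 = 1/117 + 372 = 43525/117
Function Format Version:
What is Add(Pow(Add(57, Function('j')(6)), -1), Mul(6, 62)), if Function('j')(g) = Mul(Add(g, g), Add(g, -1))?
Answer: Rational(43525, 117) ≈ 372.01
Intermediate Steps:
Function('j')(g) = Mul(2, g, Add(-1, g)) (Function('j')(g) = Mul(Mul(2, g), Add(-1, g)) = Mul(2, g, Add(-1, g)))
Add(Pow(Add(57, Function('j')(6)), -1), Mul(6, 62)) = Add(Pow(Add(57, Mul(2, 6, Add(-1, 6))), -1), Mul(6, 62)) = Add(Pow(Add(57, Mul(2, 6, 5)), -1), 372) = Add(Pow(Add(57, 60), -1), 372) = Add(Pow(117, -1), 372) = Add(Rational(1, 117), 372) = Rational(43525, 117)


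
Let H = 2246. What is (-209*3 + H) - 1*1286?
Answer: 333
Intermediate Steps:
(-209*3 + H) - 1*1286 = (-209*3 + 2246) - 1*1286 = (-627 + 2246) - 1286 = 1619 - 1286 = 333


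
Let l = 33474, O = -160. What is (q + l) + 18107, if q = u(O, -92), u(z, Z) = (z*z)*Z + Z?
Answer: -2303711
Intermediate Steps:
u(z, Z) = Z + Z*z**2 (u(z, Z) = z**2*Z + Z = Z*z**2 + Z = Z + Z*z**2)
q = -2355292 (q = -92*(1 + (-160)**2) = -92*(1 + 25600) = -92*25601 = -2355292)
(q + l) + 18107 = (-2355292 + 33474) + 18107 = -2321818 + 18107 = -2303711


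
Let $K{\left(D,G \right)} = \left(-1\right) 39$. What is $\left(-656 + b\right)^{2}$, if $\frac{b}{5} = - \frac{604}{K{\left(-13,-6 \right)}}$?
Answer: $\frac{509134096}{1521} \approx 3.3474 \cdot 10^{5}$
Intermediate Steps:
$K{\left(D,G \right)} = -39$
$b = \frac{3020}{39}$ ($b = 5 \left(- \frac{604}{-39}\right) = 5 \left(\left(-604\right) \left(- \frac{1}{39}\right)\right) = 5 \cdot \frac{604}{39} = \frac{3020}{39} \approx 77.436$)
$\left(-656 + b\right)^{2} = \left(-656 + \frac{3020}{39}\right)^{2} = \left(- \frac{22564}{39}\right)^{2} = \frac{509134096}{1521}$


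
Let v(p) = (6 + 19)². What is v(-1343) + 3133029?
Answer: 3133654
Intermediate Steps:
v(p) = 625 (v(p) = 25² = 625)
v(-1343) + 3133029 = 625 + 3133029 = 3133654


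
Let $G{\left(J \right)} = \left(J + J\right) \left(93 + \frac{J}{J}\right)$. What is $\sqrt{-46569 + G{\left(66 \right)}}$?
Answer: $i \sqrt{34161} \approx 184.83 i$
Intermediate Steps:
$G{\left(J \right)} = 188 J$ ($G{\left(J \right)} = 2 J \left(93 + 1\right) = 2 J 94 = 188 J$)
$\sqrt{-46569 + G{\left(66 \right)}} = \sqrt{-46569 + 188 \cdot 66} = \sqrt{-46569 + 12408} = \sqrt{-34161} = i \sqrt{34161}$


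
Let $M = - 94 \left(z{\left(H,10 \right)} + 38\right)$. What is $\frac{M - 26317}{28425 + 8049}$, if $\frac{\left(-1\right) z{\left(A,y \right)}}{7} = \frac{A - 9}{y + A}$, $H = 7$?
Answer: $- \frac{509429}{620058} \approx -0.82158$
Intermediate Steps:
$z{\left(A,y \right)} = - \frac{7 \left(-9 + A\right)}{A + y}$ ($z{\left(A,y \right)} = - 7 \frac{A - 9}{y + A} = - 7 \frac{-9 + A}{A + y} = - \frac{7 \left(-9 + A\right)}{A + y}$)
$M = - \frac{62040}{17}$ ($M = - 94 \left(\frac{7 \left(9 - 7\right)}{7 + 10} + 38\right) = - 94 \left(\frac{7 \left(9 - 7\right)}{17} + 38\right) = - 94 \left(7 \cdot \frac{1}{17} \cdot 2 + 38\right) = - 94 \left(\frac{14}{17} + 38\right) = \left(-94\right) \frac{660}{17} = - \frac{62040}{17} \approx -3649.4$)
$\frac{M - 26317}{28425 + 8049} = \frac{- \frac{62040}{17} - 26317}{28425 + 8049} = - \frac{509429}{17 \cdot 36474} = \left(- \frac{509429}{17}\right) \frac{1}{36474} = - \frac{509429}{620058}$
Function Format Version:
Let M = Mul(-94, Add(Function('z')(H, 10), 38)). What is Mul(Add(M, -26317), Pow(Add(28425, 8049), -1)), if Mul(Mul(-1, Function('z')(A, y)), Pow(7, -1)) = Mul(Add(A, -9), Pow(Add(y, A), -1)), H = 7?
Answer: Rational(-509429, 620058) ≈ -0.82158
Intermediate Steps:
Function('z')(A, y) = Mul(-7, Pow(Add(A, y), -1), Add(-9, A)) (Function('z')(A, y) = Mul(-7, Mul(Add(A, -9), Pow(Add(y, A), -1))) = Mul(-7, Mul(Add(-9, A), Pow(Add(A, y), -1))) = Mul(-7, Mul(Pow(Add(A, y), -1), Add(-9, A))) = Mul(-7, Pow(Add(A, y), -1), Add(-9, A)))
M = Rational(-62040, 17) (M = Mul(-94, Add(Mul(7, Pow(Add(7, 10), -1), Add(9, Mul(-1, 7))), 38)) = Mul(-94, Add(Mul(7, Pow(17, -1), Add(9, -7)), 38)) = Mul(-94, Add(Mul(7, Rational(1, 17), 2), 38)) = Mul(-94, Add(Rational(14, 17), 38)) = Mul(-94, Rational(660, 17)) = Rational(-62040, 17) ≈ -3649.4)
Mul(Add(M, -26317), Pow(Add(28425, 8049), -1)) = Mul(Add(Rational(-62040, 17), -26317), Pow(Add(28425, 8049), -1)) = Mul(Rational(-509429, 17), Pow(36474, -1)) = Mul(Rational(-509429, 17), Rational(1, 36474)) = Rational(-509429, 620058)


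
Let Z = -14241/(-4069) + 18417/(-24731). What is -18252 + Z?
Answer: -262347073890/14375777 ≈ -18249.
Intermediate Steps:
Z = 39607914/14375777 (Z = -14241*(-1/4069) + 18417*(-1/24731) = 14241/4069 - 2631/3533 = 39607914/14375777 ≈ 2.7552)
-18252 + Z = -18252 + 39607914/14375777 = -262347073890/14375777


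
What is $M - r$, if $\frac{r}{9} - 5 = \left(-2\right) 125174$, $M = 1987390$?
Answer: $4240477$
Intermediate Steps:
$r = -2253087$ ($r = 45 + 9 \left(\left(-2\right) 125174\right) = 45 + 9 \left(-250348\right) = 45 - 2253132 = -2253087$)
$M - r = 1987390 - -2253087 = 1987390 + 2253087 = 4240477$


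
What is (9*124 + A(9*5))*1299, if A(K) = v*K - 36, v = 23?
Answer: 2747385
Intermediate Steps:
A(K) = -36 + 23*K (A(K) = 23*K - 36 = -36 + 23*K)
(9*124 + A(9*5))*1299 = (9*124 + (-36 + 23*(9*5)))*1299 = (1116 + (-36 + 23*45))*1299 = (1116 + (-36 + 1035))*1299 = (1116 + 999)*1299 = 2115*1299 = 2747385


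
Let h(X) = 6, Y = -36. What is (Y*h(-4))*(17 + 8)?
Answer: -5400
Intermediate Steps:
(Y*h(-4))*(17 + 8) = (-36*6)*(17 + 8) = -216*25 = -5400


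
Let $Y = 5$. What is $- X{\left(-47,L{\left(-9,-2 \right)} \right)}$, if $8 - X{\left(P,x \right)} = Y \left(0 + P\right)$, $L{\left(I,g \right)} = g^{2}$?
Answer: $-243$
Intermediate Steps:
$X{\left(P,x \right)} = 8 - 5 P$ ($X{\left(P,x \right)} = 8 - 5 \left(0 + P\right) = 8 - 5 P$)
$- X{\left(-47,L{\left(-9,-2 \right)} \right)} = - (8 - -235) = - (8 + 235) = \left(-1\right) 243 = -243$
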